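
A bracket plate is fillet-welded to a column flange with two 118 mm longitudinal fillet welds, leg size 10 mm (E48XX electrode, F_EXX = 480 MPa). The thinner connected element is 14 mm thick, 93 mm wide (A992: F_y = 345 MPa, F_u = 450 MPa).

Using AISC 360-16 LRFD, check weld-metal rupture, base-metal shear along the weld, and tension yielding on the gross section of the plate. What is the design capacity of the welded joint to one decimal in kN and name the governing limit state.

360.4 kN (weld metal governs)

Weld metal: throat = 0.707×10 = 7.07 mm, L = 2×118 = 236 mm. φR_n = 0.75 × 0.6 × 480 × 7.07 × 236 = 360.4 kN.
Base metal shear (14 mm plate): yield φR_n = 1.0×0.6×345×14×236 = 683.9 kN; rupture φR_n = 0.75×0.6×450×14×236 = 669.1 kN; take 669.1 kN (rupture).
Tension yield (gross): A_g = 93×14 = 1302 mm². φR_n = 0.90 × 345 × 1302 = 404.3 kN.
Governing: min(360.4, 669.1, 404.3) = 360.4 kN → weld metal.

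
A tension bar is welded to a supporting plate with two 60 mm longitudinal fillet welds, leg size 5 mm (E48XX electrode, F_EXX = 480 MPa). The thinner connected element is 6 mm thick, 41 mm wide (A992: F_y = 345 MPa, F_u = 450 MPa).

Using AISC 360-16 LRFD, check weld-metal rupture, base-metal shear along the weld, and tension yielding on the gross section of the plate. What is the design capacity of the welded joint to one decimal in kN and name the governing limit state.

Weld metal: throat = 0.707×5 = 3.535 mm, L = 2×60 = 120 mm. φR_n = 0.75 × 0.6 × 480 × 3.535 × 120 = 91.6 kN.
Base metal shear (6 mm plate): yield φR_n = 1.0×0.6×345×6×120 = 149.0 kN; rupture φR_n = 0.75×0.6×450×6×120 = 145.8 kN; take 145.8 kN (rupture).
Tension yield (gross): A_g = 41×6 = 246 mm². φR_n = 0.90 × 345 × 246 = 76.4 kN.
Governing: min(91.6, 145.8, 76.4) = 76.4 kN → gross-section yield.

76.4 kN (gross-section yield governs)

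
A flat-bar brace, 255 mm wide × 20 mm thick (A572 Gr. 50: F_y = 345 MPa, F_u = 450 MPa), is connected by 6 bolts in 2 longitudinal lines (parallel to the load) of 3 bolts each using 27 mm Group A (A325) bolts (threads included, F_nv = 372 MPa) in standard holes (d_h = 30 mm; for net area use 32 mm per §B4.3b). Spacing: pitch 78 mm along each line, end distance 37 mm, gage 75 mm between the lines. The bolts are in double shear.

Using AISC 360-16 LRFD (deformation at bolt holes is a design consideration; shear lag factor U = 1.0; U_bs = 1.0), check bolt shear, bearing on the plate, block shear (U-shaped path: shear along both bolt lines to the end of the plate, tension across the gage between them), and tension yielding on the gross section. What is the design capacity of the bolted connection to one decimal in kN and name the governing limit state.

Bolt shear: A_b = π(27)²/4 = 572.56 mm². φR_n = 0.75 × 372 × 572.56 × 6 × 2 = 1916.9 kN.
Bearing (20 mm plate, F_u = 450 MPa): end bolts L_c = 37 − 30/2 = 22, R_n = min(1.2×22×20×450, 2.4×27×20×450) = 237.6 kN/bolt; interior L_c = 78 − 30 = 48, R_n = 518.4 kN/bolt. φR_n = 0.75 × (2×237.6 + 4×518.4) = 1911.6 kN.
Block shear: shear path 2×[37+2×78] = 2×193 mm, A_gv = 7720, A_nv = 2×(193 − 2.5×32)×20 = 4520 mm²; tension across gage: (75 − 1×32)×20 = 860 mm². R_n = min(0.6×450×4520, 0.6×345×7720) + 1.0×450×860 = min(1220.4, 1598) + 387 = 1607.4 kN. φR_n = 0.75 × 1607.4 = 1205.6 kN.
Tension yield (gross): A_g = 255×20 = 5100 mm². φR_n = 0.90 × 345 × 5100 = 1583.6 kN.
Governing: min(1916.9, 1911.6, 1205.6, 1583.6) = 1205.6 kN → block shear.

1205.6 kN (block shear governs)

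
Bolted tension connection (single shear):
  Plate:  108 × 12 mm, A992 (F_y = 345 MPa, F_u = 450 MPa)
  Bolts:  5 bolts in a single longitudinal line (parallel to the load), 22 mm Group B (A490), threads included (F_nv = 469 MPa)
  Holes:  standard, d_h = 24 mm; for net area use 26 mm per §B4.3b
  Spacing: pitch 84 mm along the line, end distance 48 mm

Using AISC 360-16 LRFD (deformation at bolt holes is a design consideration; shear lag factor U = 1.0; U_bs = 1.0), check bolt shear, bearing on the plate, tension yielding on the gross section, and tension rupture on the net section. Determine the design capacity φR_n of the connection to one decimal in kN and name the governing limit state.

332.1 kN (net-section rupture governs)

Bolt shear: A_b = π(22)²/4 = 380.13 mm². φR_n = 0.75 × 469 × 380.13 × 5 × 1 = 668.6 kN.
Bearing (12 mm plate, F_u = 450 MPa): end bolts L_c = 48 − 24/2 = 36, R_n = min(1.2×36×12×450, 2.4×22×12×450) = 233.28 kN/bolt; interior L_c = 84 − 24 = 60, R_n = 285.12 kN/bolt. φR_n = 0.75 × (1×233.28 + 4×285.12) = 1030.3 kN.
Tension yield (gross): A_g = 108×12 = 1296 mm². φR_n = 0.90 × 345 × 1296 = 402.4 kN.
Tension rupture (net): A_n = (108 − 1×26)×12 = 984 mm² (U = 1.0, A_e = A_n). φR_n = 0.75 × 450 × 984 = 332.1 kN.
Governing: min(668.6, 1030.3, 402.4, 332.1) = 332.1 kN → net-section rupture.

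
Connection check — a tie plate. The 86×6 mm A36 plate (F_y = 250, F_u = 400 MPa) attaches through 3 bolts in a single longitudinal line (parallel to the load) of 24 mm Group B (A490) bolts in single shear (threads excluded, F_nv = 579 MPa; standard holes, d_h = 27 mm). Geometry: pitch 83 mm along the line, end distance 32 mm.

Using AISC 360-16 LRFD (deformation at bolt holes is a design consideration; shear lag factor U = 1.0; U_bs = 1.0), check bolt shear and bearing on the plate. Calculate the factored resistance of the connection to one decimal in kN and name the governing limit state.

247.3 kN (bearing governs)

Bolt shear: A_b = π(24)²/4 = 452.39 mm². φR_n = 0.75 × 579 × 452.39 × 3 × 1 = 589.4 kN.
Bearing (6 mm plate, F_u = 400 MPa): end bolts L_c = 32 − 27/2 = 18.5, R_n = min(1.2×18.5×6×400, 2.4×24×6×400) = 53.28 kN/bolt; interior L_c = 83 − 27 = 56, R_n = 138.24 kN/bolt. φR_n = 0.75 × (1×53.28 + 2×138.24) = 247.3 kN.
Governing: min(589.4, 247.3) = 247.3 kN → bearing.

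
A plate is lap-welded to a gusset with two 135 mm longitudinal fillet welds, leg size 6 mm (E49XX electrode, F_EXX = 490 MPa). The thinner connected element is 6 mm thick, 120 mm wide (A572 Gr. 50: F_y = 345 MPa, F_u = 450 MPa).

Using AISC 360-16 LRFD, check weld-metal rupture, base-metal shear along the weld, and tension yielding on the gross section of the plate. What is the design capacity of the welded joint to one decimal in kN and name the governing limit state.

Weld metal: throat = 0.707×6 = 4.242 mm, L = 2×135 = 270 mm. φR_n = 0.75 × 0.6 × 490 × 4.242 × 270 = 252.5 kN.
Base metal shear (6 mm plate): yield φR_n = 1.0×0.6×345×6×270 = 335.3 kN; rupture φR_n = 0.75×0.6×450×6×270 = 328.1 kN; take 328.1 kN (rupture).
Tension yield (gross): A_g = 120×6 = 720 mm². φR_n = 0.90 × 345 × 720 = 223.6 kN.
Governing: min(252.5, 328.1, 223.6) = 223.6 kN → gross-section yield.

223.6 kN (gross-section yield governs)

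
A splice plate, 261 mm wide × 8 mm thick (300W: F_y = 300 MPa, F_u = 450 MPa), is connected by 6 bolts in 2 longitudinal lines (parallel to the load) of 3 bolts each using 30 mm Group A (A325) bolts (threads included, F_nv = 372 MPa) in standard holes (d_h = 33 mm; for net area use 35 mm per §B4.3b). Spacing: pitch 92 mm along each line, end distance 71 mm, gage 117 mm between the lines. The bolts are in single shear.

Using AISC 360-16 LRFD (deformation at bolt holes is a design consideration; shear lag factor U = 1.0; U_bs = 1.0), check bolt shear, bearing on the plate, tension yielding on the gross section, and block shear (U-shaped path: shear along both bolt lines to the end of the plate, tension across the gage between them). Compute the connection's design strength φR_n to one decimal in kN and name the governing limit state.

563.8 kN (gross-section yield governs)

Bolt shear: A_b = π(30)²/4 = 706.86 mm². φR_n = 0.75 × 372 × 706.86 × 6 × 1 = 1183.3 kN.
Bearing (8 mm plate, F_u = 450 MPa): end bolts L_c = 71 − 33/2 = 54.5, R_n = min(1.2×54.5×8×450, 2.4×30×8×450) = 235.44 kN/bolt; interior L_c = 92 − 33 = 59, R_n = 254.88 kN/bolt. φR_n = 0.75 × (2×235.44 + 4×254.88) = 1117.8 kN.
Tension yield (gross): A_g = 261×8 = 2088 mm². φR_n = 0.90 × 300 × 2088 = 563.8 kN.
Block shear: shear path 2×[71+2×92] = 2×255 mm, A_gv = 4080, A_nv = 2×(255 − 2.5×35)×8 = 2680 mm²; tension across gage: (117 − 1×35)×8 = 656 mm². R_n = min(0.6×450×2680, 0.6×300×4080) + 1.0×450×656 = min(723.6, 734.4) + 295.2 = 1018.8 kN. φR_n = 0.75 × 1018.8 = 764.1 kN.
Governing: min(1183.3, 1117.8, 563.8, 764.1) = 563.8 kN → gross-section yield.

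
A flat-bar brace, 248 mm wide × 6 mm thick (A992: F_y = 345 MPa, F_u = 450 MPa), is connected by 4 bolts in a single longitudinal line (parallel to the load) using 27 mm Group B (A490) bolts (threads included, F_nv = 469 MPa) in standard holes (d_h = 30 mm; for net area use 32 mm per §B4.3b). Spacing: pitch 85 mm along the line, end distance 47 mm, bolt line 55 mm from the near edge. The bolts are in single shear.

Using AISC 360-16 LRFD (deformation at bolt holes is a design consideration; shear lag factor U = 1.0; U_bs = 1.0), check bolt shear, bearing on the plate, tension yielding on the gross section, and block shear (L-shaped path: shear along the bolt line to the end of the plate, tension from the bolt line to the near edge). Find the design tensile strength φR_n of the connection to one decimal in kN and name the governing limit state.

309.8 kN (block shear governs)

Bolt shear: A_b = π(27)²/4 = 572.56 mm². φR_n = 0.75 × 469 × 572.56 × 4 × 1 = 805.6 kN.
Bearing (6 mm plate, F_u = 450 MPa): end bolts L_c = 47 − 30/2 = 32, R_n = min(1.2×32×6×450, 2.4×27×6×450) = 103.68 kN/bolt; interior L_c = 85 − 30 = 55, R_n = 174.96 kN/bolt. φR_n = 0.75 × (1×103.68 + 3×174.96) = 471.4 kN.
Tension yield (gross): A_g = 248×6 = 1488 mm². φR_n = 0.90 × 345 × 1488 = 462.0 kN.
Block shear: shear path 1×[47+3×85] = 1×302 mm, A_gv = 1812, A_nv = 1×(302 − 3.5×32)×6 = 1140 mm²; tension to near edge: (55 − 0.5×32)×6 = 234 mm². R_n = min(0.6×450×1140, 0.6×345×1812) + 1.0×450×234 = min(307.8, 375.08) + 105.3 = 413.1 kN. φR_n = 0.75 × 413.1 = 309.8 kN.
Governing: min(805.6, 471.4, 462.0, 309.8) = 309.8 kN → block shear.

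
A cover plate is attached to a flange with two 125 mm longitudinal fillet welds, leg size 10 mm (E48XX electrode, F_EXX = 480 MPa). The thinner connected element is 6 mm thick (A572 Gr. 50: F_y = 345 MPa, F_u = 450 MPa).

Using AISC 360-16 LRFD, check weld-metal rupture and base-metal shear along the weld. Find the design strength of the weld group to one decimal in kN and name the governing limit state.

Weld metal: throat = 0.707×10 = 7.07 mm, L = 2×125 = 250 mm. φR_n = 0.75 × 0.6 × 480 × 7.07 × 250 = 381.8 kN.
Base metal shear (6 mm plate): yield φR_n = 1.0×0.6×345×6×250 = 310.5 kN; rupture φR_n = 0.75×0.6×450×6×250 = 303.8 kN; take 303.8 kN (rupture).
Governing: min(381.8, 303.8) = 303.8 kN → base-metal shear.

303.8 kN (base-metal shear governs)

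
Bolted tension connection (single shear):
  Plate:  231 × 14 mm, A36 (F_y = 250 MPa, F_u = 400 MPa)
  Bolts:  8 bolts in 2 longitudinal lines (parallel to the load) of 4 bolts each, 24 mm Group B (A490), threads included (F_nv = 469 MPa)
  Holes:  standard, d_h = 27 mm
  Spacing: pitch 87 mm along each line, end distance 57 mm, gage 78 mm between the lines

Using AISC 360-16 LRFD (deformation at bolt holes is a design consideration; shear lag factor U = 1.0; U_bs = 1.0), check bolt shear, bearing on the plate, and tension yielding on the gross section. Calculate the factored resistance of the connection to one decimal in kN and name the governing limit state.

Bolt shear: A_b = π(24)²/4 = 452.39 mm². φR_n = 0.75 × 469 × 452.39 × 8 × 1 = 1273.0 kN.
Bearing (14 mm plate, F_u = 400 MPa): end bolts L_c = 57 − 27/2 = 43.5, R_n = min(1.2×43.5×14×400, 2.4×24×14×400) = 292.32 kN/bolt; interior L_c = 87 − 27 = 60, R_n = 322.56 kN/bolt. φR_n = 0.75 × (2×292.32 + 6×322.56) = 1890.0 kN.
Tension yield (gross): A_g = 231×14 = 3234 mm². φR_n = 0.90 × 250 × 3234 = 727.7 kN.
Governing: min(1273.0, 1890.0, 727.7) = 727.7 kN → gross-section yield.

727.7 kN (gross-section yield governs)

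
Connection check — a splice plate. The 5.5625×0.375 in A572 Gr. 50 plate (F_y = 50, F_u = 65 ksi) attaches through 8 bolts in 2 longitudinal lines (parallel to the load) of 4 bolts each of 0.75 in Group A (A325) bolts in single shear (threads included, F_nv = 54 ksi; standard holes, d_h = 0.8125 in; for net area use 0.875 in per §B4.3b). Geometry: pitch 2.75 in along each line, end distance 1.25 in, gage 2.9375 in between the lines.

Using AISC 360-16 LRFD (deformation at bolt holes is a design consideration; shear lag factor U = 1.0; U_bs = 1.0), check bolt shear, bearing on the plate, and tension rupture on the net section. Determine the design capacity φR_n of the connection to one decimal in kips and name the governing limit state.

69.7 kips (net-section rupture governs)

Bolt shear: A_b = π(0.75)²/4 = 0.44179 in². φR_n = 0.75 × 54 × 0.44179 × 8 × 1 = 143.1 kips.
Bearing (0.375 in plate, F_u = 65 ksi): end bolts L_c = 1.25 − 0.8125/2 = 0.84375, R_n = min(1.2×0.84375×0.375×65, 2.4×0.75×0.375×65) = 24.68 kips/bolt; interior L_c = 2.75 − 0.8125 = 1.9375, R_n = 43.875 kips/bolt. φR_n = 0.75 × (2×24.68 + 6×43.875) = 234.5 kips.
Tension rupture (net): A_n = (5.5625 − 2×0.875)×0.375 = 1.4297 in² (U = 1.0, A_e = A_n). φR_n = 0.75 × 65 × 1.4297 = 69.7 kips.
Governing: min(143.1, 234.5, 69.7) = 69.7 kips → net-section rupture.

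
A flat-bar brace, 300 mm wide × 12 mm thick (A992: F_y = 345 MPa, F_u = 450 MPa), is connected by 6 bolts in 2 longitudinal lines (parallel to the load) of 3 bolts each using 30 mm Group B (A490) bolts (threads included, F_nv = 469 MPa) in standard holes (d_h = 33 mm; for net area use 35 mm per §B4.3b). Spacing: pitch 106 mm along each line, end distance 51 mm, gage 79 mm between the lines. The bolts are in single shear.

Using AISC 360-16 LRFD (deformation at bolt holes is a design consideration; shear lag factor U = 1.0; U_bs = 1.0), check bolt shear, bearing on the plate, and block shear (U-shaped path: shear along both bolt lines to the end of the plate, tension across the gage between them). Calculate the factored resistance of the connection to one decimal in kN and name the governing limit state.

Bolt shear: A_b = π(30)²/4 = 706.86 mm². φR_n = 0.75 × 469 × 706.86 × 6 × 1 = 1491.8 kN.
Bearing (12 mm plate, F_u = 450 MPa): end bolts L_c = 51 − 33/2 = 34.5, R_n = min(1.2×34.5×12×450, 2.4×30×12×450) = 223.56 kN/bolt; interior L_c = 106 − 33 = 73, R_n = 388.8 kN/bolt. φR_n = 0.75 × (2×223.56 + 4×388.8) = 1501.7 kN.
Block shear: shear path 2×[51+2×106] = 2×263 mm, A_gv = 6312, A_nv = 2×(263 − 2.5×35)×12 = 4212 mm²; tension across gage: (79 − 1×35)×12 = 528 mm². R_n = min(0.6×450×4212, 0.6×345×6312) + 1.0×450×528 = min(1137.2, 1306.6) + 237.6 = 1374.8 kN. φR_n = 0.75 × 1374.8 = 1031.1 kN.
Governing: min(1491.8, 1501.7, 1031.1) = 1031.1 kN → block shear.

1031.1 kN (block shear governs)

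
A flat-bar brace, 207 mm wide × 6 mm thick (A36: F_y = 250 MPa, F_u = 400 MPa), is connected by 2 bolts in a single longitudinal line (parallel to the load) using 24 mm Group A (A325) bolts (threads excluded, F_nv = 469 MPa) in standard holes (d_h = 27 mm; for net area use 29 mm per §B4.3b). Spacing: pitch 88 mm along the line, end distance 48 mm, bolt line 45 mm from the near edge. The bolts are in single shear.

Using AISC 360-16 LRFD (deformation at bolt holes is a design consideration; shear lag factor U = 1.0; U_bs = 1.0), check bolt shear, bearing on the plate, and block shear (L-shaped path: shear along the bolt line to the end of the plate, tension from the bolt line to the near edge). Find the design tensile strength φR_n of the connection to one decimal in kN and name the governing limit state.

146.7 kN (block shear governs)

Bolt shear: A_b = π(24)²/4 = 452.39 mm². φR_n = 0.75 × 469 × 452.39 × 2 × 1 = 318.3 kN.
Bearing (6 mm plate, F_u = 400 MPa): end bolts L_c = 48 − 27/2 = 34.5, R_n = min(1.2×34.5×6×400, 2.4×24×6×400) = 99.36 kN/bolt; interior L_c = 88 − 27 = 61, R_n = 138.24 kN/bolt. φR_n = 0.75 × (1×99.36 + 1×138.24) = 178.2 kN.
Block shear: shear path 1×[48+1×88] = 1×136 mm, A_gv = 816, A_nv = 1×(136 − 1.5×29)×6 = 555 mm²; tension to near edge: (45 − 0.5×29)×6 = 183 mm². R_n = min(0.6×400×555, 0.6×250×816) + 1.0×400×183 = min(133.2, 122.4) + 73.2 = 195.6 kN. φR_n = 0.75 × 195.6 = 146.7 kN.
Governing: min(318.3, 178.2, 146.7) = 146.7 kN → block shear.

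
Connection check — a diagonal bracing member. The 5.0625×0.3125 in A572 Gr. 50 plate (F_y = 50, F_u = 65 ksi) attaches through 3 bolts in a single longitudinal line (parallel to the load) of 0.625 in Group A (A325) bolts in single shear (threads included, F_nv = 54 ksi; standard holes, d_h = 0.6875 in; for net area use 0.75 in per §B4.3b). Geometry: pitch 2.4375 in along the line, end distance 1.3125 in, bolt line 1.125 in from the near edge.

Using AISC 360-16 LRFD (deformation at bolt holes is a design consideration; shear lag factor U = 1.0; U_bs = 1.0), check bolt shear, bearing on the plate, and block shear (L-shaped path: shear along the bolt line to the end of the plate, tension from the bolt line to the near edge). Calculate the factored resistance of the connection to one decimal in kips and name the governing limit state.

Bolt shear: A_b = π(0.625)²/4 = 0.3068 in². φR_n = 0.75 × 54 × 0.3068 × 3 × 1 = 37.3 kips.
Bearing (0.3125 in plate, F_u = 65 ksi): end bolts L_c = 1.3125 − 0.6875/2 = 0.96875, R_n = min(1.2×0.96875×0.3125×65, 2.4×0.625×0.3125×65) = 23.613 kips/bolt; interior L_c = 2.4375 − 0.6875 = 1.75, R_n = 30.469 kips/bolt. φR_n = 0.75 × (1×23.613 + 2×30.469) = 63.4 kips.
Block shear: shear path 1×[1.3125+2×2.4375] = 1×6.1875 in, A_gv = 1.9336, A_nv = 1×(6.1875 − 2.5×0.75)×0.3125 = 1.3477 in²; tension to near edge: (1.125 − 0.5×0.75)×0.3125 = 0.23438 in². R_n = min(0.6×65×1.3477, 0.6×50×1.9336) + 1.0×65×0.23438 = min(52.56, 58.008) + 15.235 = 67.795 kips. φR_n = 0.75 × 67.795 = 50.8 kips.
Governing: min(37.3, 63.4, 50.8) = 37.3 kips → bolt shear.

37.3 kips (bolt shear governs)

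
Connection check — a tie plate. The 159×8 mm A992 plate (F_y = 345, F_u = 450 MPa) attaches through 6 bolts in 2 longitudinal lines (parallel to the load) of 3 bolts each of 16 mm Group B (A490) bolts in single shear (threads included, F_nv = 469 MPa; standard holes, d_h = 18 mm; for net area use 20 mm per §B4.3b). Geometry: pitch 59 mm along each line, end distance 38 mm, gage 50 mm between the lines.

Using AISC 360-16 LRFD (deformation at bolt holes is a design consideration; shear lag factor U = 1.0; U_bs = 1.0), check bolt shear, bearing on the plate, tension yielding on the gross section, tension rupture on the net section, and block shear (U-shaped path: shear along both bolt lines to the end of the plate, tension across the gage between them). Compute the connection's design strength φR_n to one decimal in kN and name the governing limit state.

Bolt shear: A_b = π(16)²/4 = 201.06 mm². φR_n = 0.75 × 469 × 201.06 × 6 × 1 = 424.3 kN.
Bearing (8 mm plate, F_u = 450 MPa): end bolts L_c = 38 − 18/2 = 29, R_n = min(1.2×29×8×450, 2.4×16×8×450) = 125.28 kN/bolt; interior L_c = 59 − 18 = 41, R_n = 138.24 kN/bolt. φR_n = 0.75 × (2×125.28 + 4×138.24) = 602.6 kN.
Tension yield (gross): A_g = 159×8 = 1272 mm². φR_n = 0.90 × 345 × 1272 = 395.0 kN.
Tension rupture (net): A_n = (159 − 2×20)×8 = 952 mm² (U = 1.0, A_e = A_n). φR_n = 0.75 × 450 × 952 = 321.3 kN.
Block shear: shear path 2×[38+2×59] = 2×156 mm, A_gv = 2496, A_nv = 2×(156 − 2.5×20)×8 = 1696 mm²; tension across gage: (50 − 1×20)×8 = 240 mm². R_n = min(0.6×450×1696, 0.6×345×2496) + 1.0×450×240 = min(457.92, 516.67) + 108 = 565.92 kN. φR_n = 0.75 × 565.92 = 424.4 kN.
Governing: min(424.3, 602.6, 395.0, 321.3, 424.4) = 321.3 kN → net-section rupture.

321.3 kN (net-section rupture governs)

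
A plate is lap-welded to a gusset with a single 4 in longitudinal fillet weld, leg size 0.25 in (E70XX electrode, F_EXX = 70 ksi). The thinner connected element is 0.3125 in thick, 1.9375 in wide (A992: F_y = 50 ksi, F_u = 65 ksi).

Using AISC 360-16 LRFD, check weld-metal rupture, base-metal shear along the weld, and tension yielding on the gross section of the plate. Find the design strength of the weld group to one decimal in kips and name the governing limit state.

22.3 kips (weld metal governs)

Weld metal: throat = 0.707×0.25 = 0.17675 in, L = 4 in. φR_n = 0.75 × 0.6 × 70 × 0.17675 × 4 = 22.3 kips.
Base metal shear (0.3125 in plate): yield φR_n = 1.0×0.6×50×0.3125×4 = 37.5 kips; rupture φR_n = 0.75×0.6×65×0.3125×4 = 36.6 kips; take 36.6 kips (rupture).
Tension yield (gross): A_g = 1.9375×0.3125 = 0.60547 in². φR_n = 0.90 × 50 × 0.60547 = 27.2 kips.
Governing: min(22.3, 36.6, 27.2) = 22.3 kips → weld metal.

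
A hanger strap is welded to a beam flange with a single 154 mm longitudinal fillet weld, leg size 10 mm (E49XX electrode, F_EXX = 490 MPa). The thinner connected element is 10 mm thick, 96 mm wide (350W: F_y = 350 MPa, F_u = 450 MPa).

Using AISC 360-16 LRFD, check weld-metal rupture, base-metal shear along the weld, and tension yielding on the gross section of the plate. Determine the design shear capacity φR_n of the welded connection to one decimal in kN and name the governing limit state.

240.1 kN (weld metal governs)

Weld metal: throat = 0.707×10 = 7.07 mm, L = 154 mm. φR_n = 0.75 × 0.6 × 490 × 7.07 × 154 = 240.1 kN.
Base metal shear (10 mm plate): yield φR_n = 1.0×0.6×350×10×154 = 323.4 kN; rupture φR_n = 0.75×0.6×450×10×154 = 311.9 kN; take 311.9 kN (rupture).
Tension yield (gross): A_g = 96×10 = 960 mm². φR_n = 0.90 × 350 × 960 = 302.4 kN.
Governing: min(240.1, 311.9, 302.4) = 240.1 kN → weld metal.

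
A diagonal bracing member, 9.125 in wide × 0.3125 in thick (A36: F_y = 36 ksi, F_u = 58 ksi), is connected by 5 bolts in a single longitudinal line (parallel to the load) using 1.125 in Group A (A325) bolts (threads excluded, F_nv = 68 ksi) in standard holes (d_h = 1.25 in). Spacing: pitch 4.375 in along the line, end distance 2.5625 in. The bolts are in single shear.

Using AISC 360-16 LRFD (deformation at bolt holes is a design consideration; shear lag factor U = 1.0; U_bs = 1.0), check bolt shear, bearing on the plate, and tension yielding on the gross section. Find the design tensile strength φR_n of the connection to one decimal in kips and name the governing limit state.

Bolt shear: A_b = π(1.125)²/4 = 0.99402 in². φR_n = 0.75 × 68 × 0.99402 × 5 × 1 = 253.5 kips.
Bearing (0.3125 in plate, F_u = 58 ksi): end bolts L_c = 2.5625 − 1.25/2 = 1.9375, R_n = min(1.2×1.9375×0.3125×58, 2.4×1.125×0.3125×58) = 42.141 kips/bolt; interior L_c = 4.375 − 1.25 = 3.125, R_n = 48.938 kips/bolt. φR_n = 0.75 × (1×42.141 + 4×48.938) = 178.4 kips.
Tension yield (gross): A_g = 9.125×0.3125 = 2.8516 in². φR_n = 0.90 × 36 × 2.8516 = 92.4 kips.
Governing: min(253.5, 178.4, 92.4) = 92.4 kips → gross-section yield.

92.4 kips (gross-section yield governs)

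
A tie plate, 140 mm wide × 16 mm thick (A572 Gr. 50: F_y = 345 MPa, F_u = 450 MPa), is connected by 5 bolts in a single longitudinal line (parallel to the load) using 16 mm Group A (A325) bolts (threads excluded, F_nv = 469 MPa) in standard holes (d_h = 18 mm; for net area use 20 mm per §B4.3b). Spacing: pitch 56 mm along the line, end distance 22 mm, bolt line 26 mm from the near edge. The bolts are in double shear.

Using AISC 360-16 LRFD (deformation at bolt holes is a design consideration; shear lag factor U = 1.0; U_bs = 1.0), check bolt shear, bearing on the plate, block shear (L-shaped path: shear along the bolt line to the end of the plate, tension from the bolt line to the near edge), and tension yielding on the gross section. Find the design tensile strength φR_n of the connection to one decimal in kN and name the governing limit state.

591.8 kN (block shear governs)

Bolt shear: A_b = π(16)²/4 = 201.06 mm². φR_n = 0.75 × 469 × 201.06 × 5 × 2 = 707.2 kN.
Bearing (16 mm plate, F_u = 450 MPa): end bolts L_c = 22 − 18/2 = 13, R_n = min(1.2×13×16×450, 2.4×16×16×450) = 112.32 kN/bolt; interior L_c = 56 − 18 = 38, R_n = 276.48 kN/bolt. φR_n = 0.75 × (1×112.32 + 4×276.48) = 913.7 kN.
Block shear: shear path 1×[22+4×56] = 1×246 mm, A_gv = 3936, A_nv = 1×(246 − 4.5×20)×16 = 2496 mm²; tension to near edge: (26 − 0.5×20)×16 = 256 mm². R_n = min(0.6×450×2496, 0.6×345×3936) + 1.0×450×256 = min(673.92, 814.75) + 115.2 = 789.12 kN. φR_n = 0.75 × 789.12 = 591.8 kN.
Tension yield (gross): A_g = 140×16 = 2240 mm². φR_n = 0.90 × 345 × 2240 = 695.5 kN.
Governing: min(707.2, 913.7, 591.8, 695.5) = 591.8 kN → block shear.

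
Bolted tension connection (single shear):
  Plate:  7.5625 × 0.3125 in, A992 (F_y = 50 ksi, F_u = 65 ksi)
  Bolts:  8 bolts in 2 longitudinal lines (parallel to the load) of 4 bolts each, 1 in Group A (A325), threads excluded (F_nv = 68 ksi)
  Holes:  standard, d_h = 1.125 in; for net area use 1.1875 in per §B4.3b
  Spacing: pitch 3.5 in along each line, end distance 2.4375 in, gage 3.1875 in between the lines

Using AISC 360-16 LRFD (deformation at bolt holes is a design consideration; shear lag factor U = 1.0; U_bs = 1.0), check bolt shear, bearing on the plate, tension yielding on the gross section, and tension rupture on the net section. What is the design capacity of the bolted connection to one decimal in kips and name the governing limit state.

Bolt shear: A_b = π(1)²/4 = 0.7854 in². φR_n = 0.75 × 68 × 0.7854 × 8 × 1 = 320.4 kips.
Bearing (0.3125 in plate, F_u = 65 ksi): end bolts L_c = 2.4375 − 1.125/2 = 1.875, R_n = min(1.2×1.875×0.3125×65, 2.4×1×0.3125×65) = 45.703 kips/bolt; interior L_c = 3.5 − 1.125 = 2.375, R_n = 48.75 kips/bolt. φR_n = 0.75 × (2×45.703 + 6×48.75) = 287.9 kips.
Tension yield (gross): A_g = 7.5625×0.3125 = 2.3633 in². φR_n = 0.90 × 50 × 2.3633 = 106.3 kips.
Tension rupture (net): A_n = (7.5625 − 2×1.1875)×0.3125 = 1.6211 in² (U = 1.0, A_e = A_n). φR_n = 0.75 × 65 × 1.6211 = 79.0 kips.
Governing: min(320.4, 287.9, 106.3, 79.0) = 79.0 kips → net-section rupture.

79.0 kips (net-section rupture governs)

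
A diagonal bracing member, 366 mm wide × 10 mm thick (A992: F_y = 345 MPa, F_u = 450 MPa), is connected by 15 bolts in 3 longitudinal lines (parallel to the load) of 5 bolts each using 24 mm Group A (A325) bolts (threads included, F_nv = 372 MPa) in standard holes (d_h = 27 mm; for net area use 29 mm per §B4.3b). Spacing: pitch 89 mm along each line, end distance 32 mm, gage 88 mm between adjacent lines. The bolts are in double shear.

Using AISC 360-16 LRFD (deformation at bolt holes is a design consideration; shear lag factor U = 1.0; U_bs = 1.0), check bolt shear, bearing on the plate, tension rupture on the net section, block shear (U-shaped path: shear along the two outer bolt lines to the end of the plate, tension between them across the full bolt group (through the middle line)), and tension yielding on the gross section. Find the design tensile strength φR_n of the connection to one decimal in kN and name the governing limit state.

941.6 kN (net-section rupture governs)

Bolt shear: A_b = π(24)²/4 = 452.39 mm². φR_n = 0.75 × 372 × 452.39 × 15 × 2 = 3786.5 kN.
Bearing (10 mm plate, F_u = 450 MPa): end bolts L_c = 32 − 27/2 = 18.5, R_n = min(1.2×18.5×10×450, 2.4×24×10×450) = 99.9 kN/bolt; interior L_c = 89 − 27 = 62, R_n = 259.2 kN/bolt. φR_n = 0.75 × (3×99.9 + 12×259.2) = 2557.6 kN.
Tension rupture (net): A_n = (366 − 3×29)×10 = 2790 mm² (U = 1.0, A_e = A_n). φR_n = 0.75 × 450 × 2790 = 941.6 kN.
Block shear: shear path 2×[32+4×89] = 2×388 mm, A_gv = 7760, A_nv = 2×(388 − 4.5×29)×10 = 5150 mm²; tension across gage: (176 − 2×29)×10 = 1180 mm². R_n = min(0.6×450×5150, 0.6×345×7760) + 1.0×450×1180 = min(1390.5, 1606.3) + 531 = 1921.5 kN. φR_n = 0.75 × 1921.5 = 1441.1 kN.
Tension yield (gross): A_g = 366×10 = 3660 mm². φR_n = 0.90 × 345 × 3660 = 1136.4 kN.
Governing: min(3786.5, 2557.6, 941.6, 1441.1, 1136.4) = 941.6 kN → net-section rupture.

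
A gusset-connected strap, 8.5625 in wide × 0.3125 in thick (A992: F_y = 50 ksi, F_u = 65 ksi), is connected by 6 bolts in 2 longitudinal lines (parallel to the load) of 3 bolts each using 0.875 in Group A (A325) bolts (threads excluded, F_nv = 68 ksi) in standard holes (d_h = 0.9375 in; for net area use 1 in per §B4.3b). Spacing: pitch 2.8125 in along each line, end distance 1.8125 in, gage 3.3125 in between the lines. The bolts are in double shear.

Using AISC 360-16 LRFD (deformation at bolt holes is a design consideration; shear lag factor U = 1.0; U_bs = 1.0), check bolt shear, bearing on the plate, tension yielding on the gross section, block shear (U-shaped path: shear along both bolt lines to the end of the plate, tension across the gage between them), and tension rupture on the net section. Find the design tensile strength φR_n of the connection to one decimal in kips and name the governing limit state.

Bolt shear: A_b = π(0.875)²/4 = 0.60132 in². φR_n = 0.75 × 68 × 0.60132 × 6 × 2 = 368.0 kips.
Bearing (0.3125 in plate, F_u = 65 ksi): end bolts L_c = 1.8125 − 0.9375/2 = 1.34375, R_n = min(1.2×1.34375×0.3125×65, 2.4×0.875×0.3125×65) = 32.754 kips/bolt; interior L_c = 2.8125 − 0.9375 = 1.875, R_n = 42.656 kips/bolt. φR_n = 0.75 × (2×32.754 + 4×42.656) = 177.1 kips.
Tension yield (gross): A_g = 8.5625×0.3125 = 2.6758 in². φR_n = 0.90 × 50 × 2.6758 = 120.4 kips.
Block shear: shear path 2×[1.8125+2×2.8125] = 2×7.4375 in, A_gv = 4.6484, A_nv = 2×(7.4375 − 2.5×1)×0.3125 = 3.0859 in²; tension across gage: (3.3125 − 1×1)×0.3125 = 0.72266 in². R_n = min(0.6×65×3.0859, 0.6×50×4.6484) + 1.0×65×0.72266 = min(120.35, 139.45) + 46.973 = 167.32 kips. φR_n = 0.75 × 167.32 = 125.5 kips.
Tension rupture (net): A_n = (8.5625 − 2×1)×0.3125 = 2.0508 in² (U = 1.0, A_e = A_n). φR_n = 0.75 × 65 × 2.0508 = 100.0 kips.
Governing: min(368.0, 177.1, 120.4, 125.5, 100.0) = 100.0 kips → net-section rupture.

100.0 kips (net-section rupture governs)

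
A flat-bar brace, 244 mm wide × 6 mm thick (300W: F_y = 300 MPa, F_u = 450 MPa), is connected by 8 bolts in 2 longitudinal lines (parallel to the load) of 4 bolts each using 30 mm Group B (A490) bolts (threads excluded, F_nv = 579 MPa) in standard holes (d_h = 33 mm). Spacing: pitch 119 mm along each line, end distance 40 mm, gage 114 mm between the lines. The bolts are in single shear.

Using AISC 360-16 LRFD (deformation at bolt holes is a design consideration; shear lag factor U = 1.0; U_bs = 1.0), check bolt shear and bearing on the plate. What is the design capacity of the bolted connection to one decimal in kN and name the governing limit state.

989.0 kN (bearing governs)

Bolt shear: A_b = π(30)²/4 = 706.86 mm². φR_n = 0.75 × 579 × 706.86 × 8 × 1 = 2455.6 kN.
Bearing (6 mm plate, F_u = 450 MPa): end bolts L_c = 40 − 33/2 = 23.5, R_n = min(1.2×23.5×6×450, 2.4×30×6×450) = 76.14 kN/bolt; interior L_c = 119 − 33 = 86, R_n = 194.4 kN/bolt. φR_n = 0.75 × (2×76.14 + 6×194.4) = 989.0 kN.
Governing: min(2455.6, 989.0) = 989.0 kN → bearing.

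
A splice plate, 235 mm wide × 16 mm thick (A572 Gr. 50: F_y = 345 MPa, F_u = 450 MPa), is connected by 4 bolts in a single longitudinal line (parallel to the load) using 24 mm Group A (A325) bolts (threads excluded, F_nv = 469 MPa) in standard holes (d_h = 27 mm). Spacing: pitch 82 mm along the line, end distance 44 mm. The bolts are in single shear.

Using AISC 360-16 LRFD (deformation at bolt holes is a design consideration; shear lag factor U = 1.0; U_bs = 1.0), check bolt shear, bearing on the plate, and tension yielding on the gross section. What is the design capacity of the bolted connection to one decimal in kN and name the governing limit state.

636.5 kN (bolt shear governs)

Bolt shear: A_b = π(24)²/4 = 452.39 mm². φR_n = 0.75 × 469 × 452.39 × 4 × 1 = 636.5 kN.
Bearing (16 mm plate, F_u = 450 MPa): end bolts L_c = 44 − 27/2 = 30.5, R_n = min(1.2×30.5×16×450, 2.4×24×16×450) = 263.52 kN/bolt; interior L_c = 82 − 27 = 55, R_n = 414.72 kN/bolt. φR_n = 0.75 × (1×263.52 + 3×414.72) = 1130.8 kN.
Tension yield (gross): A_g = 235×16 = 3760 mm². φR_n = 0.90 × 345 × 3760 = 1167.5 kN.
Governing: min(636.5, 1130.8, 1167.5) = 636.5 kN → bolt shear.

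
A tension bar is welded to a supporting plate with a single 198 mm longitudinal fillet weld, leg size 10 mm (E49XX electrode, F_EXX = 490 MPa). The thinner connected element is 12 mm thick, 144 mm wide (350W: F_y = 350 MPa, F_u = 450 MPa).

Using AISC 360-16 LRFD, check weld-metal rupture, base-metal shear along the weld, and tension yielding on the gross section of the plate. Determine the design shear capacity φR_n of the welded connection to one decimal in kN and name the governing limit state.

308.7 kN (weld metal governs)

Weld metal: throat = 0.707×10 = 7.07 mm, L = 198 mm. φR_n = 0.75 × 0.6 × 490 × 7.07 × 198 = 308.7 kN.
Base metal shear (12 mm plate): yield φR_n = 1.0×0.6×350×12×198 = 499.0 kN; rupture φR_n = 0.75×0.6×450×12×198 = 481.1 kN; take 481.1 kN (rupture).
Tension yield (gross): A_g = 144×12 = 1728 mm². φR_n = 0.90 × 350 × 1728 = 544.3 kN.
Governing: min(308.7, 481.1, 544.3) = 308.7 kN → weld metal.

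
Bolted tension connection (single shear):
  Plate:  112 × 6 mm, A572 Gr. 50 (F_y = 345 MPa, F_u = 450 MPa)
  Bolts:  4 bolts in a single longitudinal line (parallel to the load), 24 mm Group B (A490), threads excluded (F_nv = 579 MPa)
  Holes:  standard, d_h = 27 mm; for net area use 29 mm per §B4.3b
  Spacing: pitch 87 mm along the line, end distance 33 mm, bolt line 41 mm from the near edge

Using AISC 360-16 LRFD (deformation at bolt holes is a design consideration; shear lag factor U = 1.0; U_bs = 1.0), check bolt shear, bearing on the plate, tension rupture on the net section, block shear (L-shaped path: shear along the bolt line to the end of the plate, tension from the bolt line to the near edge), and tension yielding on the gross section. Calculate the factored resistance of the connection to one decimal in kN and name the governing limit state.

168.1 kN (net-section rupture governs)

Bolt shear: A_b = π(24)²/4 = 452.39 mm². φR_n = 0.75 × 579 × 452.39 × 4 × 1 = 785.8 kN.
Bearing (6 mm plate, F_u = 450 MPa): end bolts L_c = 33 − 27/2 = 19.5, R_n = min(1.2×19.5×6×450, 2.4×24×6×450) = 63.18 kN/bolt; interior L_c = 87 − 27 = 60, R_n = 155.52 kN/bolt. φR_n = 0.75 × (1×63.18 + 3×155.52) = 397.3 kN.
Tension rupture (net): A_n = (112 − 1×29)×6 = 498 mm² (U = 1.0, A_e = A_n). φR_n = 0.75 × 450 × 498 = 168.1 kN.
Block shear: shear path 1×[33+3×87] = 1×294 mm, A_gv = 1764, A_nv = 1×(294 − 3.5×29)×6 = 1155 mm²; tension to near edge: (41 − 0.5×29)×6 = 159 mm². R_n = min(0.6×450×1155, 0.6×345×1764) + 1.0×450×159 = min(311.85, 365.15) + 71.55 = 383.4 kN. φR_n = 0.75 × 383.4 = 287.6 kN.
Tension yield (gross): A_g = 112×6 = 672 mm². φR_n = 0.90 × 345 × 672 = 208.7 kN.
Governing: min(785.8, 397.3, 168.1, 287.6, 208.7) = 168.1 kN → net-section rupture.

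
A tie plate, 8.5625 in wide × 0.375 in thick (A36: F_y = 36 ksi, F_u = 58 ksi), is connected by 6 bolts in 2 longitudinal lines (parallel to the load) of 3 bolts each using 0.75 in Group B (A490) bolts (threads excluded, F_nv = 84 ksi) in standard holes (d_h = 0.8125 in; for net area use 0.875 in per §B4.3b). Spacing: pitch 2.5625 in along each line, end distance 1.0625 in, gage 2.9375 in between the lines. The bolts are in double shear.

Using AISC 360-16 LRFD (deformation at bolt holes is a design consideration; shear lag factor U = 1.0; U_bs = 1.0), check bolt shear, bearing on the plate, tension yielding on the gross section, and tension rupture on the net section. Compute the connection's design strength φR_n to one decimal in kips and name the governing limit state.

104.0 kips (gross-section yield governs)

Bolt shear: A_b = π(0.75)²/4 = 0.44179 in². φR_n = 0.75 × 84 × 0.44179 × 6 × 2 = 334.0 kips.
Bearing (0.375 in plate, F_u = 58 ksi): end bolts L_c = 1.0625 − 0.8125/2 = 0.65625, R_n = min(1.2×0.65625×0.375×58, 2.4×0.75×0.375×58) = 17.128 kips/bolt; interior L_c = 2.5625 − 0.8125 = 1.75, R_n = 39.15 kips/bolt. φR_n = 0.75 × (2×17.128 + 4×39.15) = 143.1 kips.
Tension yield (gross): A_g = 8.5625×0.375 = 3.2109 in². φR_n = 0.90 × 36 × 3.2109 = 104.0 kips.
Tension rupture (net): A_n = (8.5625 − 2×0.875)×0.375 = 2.5547 in² (U = 1.0, A_e = A_n). φR_n = 0.75 × 58 × 2.5547 = 111.1 kips.
Governing: min(334.0, 143.1, 104.0, 111.1) = 104.0 kips → gross-section yield.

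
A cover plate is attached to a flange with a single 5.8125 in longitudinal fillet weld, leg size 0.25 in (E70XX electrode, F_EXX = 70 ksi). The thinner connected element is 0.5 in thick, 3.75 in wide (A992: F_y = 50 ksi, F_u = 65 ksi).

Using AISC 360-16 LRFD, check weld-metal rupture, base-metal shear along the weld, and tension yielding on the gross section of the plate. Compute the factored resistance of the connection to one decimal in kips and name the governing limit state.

32.4 kips (weld metal governs)

Weld metal: throat = 0.707×0.25 = 0.17675 in, L = 5.8125 in. φR_n = 0.75 × 0.6 × 70 × 0.17675 × 5.8125 = 32.4 kips.
Base metal shear (0.5 in plate): yield φR_n = 1.0×0.6×50×0.5×5.8125 = 87.2 kips; rupture φR_n = 0.75×0.6×65×0.5×5.8125 = 85.0 kips; take 85.0 kips (rupture).
Tension yield (gross): A_g = 3.75×0.5 = 1.875 in². φR_n = 0.90 × 50 × 1.875 = 84.4 kips.
Governing: min(32.4, 85.0, 84.4) = 32.4 kips → weld metal.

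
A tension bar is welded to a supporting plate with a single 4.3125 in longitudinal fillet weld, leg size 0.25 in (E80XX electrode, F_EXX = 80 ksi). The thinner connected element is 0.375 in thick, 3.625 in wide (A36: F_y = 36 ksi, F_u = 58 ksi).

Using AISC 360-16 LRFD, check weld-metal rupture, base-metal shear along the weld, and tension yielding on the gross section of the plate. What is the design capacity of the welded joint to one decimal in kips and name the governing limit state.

27.4 kips (weld metal governs)

Weld metal: throat = 0.707×0.25 = 0.17675 in, L = 4.3125 in. φR_n = 0.75 × 0.6 × 80 × 0.17675 × 4.3125 = 27.4 kips.
Base metal shear (0.375 in plate): yield φR_n = 1.0×0.6×36×0.375×4.3125 = 34.9 kips; rupture φR_n = 0.75×0.6×58×0.375×4.3125 = 42.2 kips; take 34.9 kips (yield).
Tension yield (gross): A_g = 3.625×0.375 = 1.3594 in². φR_n = 0.90 × 36 × 1.3594 = 44.0 kips.
Governing: min(27.4, 34.9, 44.0) = 27.4 kips → weld metal.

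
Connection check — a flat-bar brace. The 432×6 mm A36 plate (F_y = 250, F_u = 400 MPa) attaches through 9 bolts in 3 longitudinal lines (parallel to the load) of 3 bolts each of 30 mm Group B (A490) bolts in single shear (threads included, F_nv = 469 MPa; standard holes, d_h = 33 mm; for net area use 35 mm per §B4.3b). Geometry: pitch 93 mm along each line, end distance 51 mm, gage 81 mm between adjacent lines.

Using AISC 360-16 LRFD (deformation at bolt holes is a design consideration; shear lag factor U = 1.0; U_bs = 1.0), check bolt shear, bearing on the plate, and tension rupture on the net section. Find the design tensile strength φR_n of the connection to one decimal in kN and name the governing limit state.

Bolt shear: A_b = π(30)²/4 = 706.86 mm². φR_n = 0.75 × 469 × 706.86 × 9 × 1 = 2237.7 kN.
Bearing (6 mm plate, F_u = 400 MPa): end bolts L_c = 51 − 33/2 = 34.5, R_n = min(1.2×34.5×6×400, 2.4×30×6×400) = 99.36 kN/bolt; interior L_c = 93 − 33 = 60, R_n = 172.8 kN/bolt. φR_n = 0.75 × (3×99.36 + 6×172.8) = 1001.2 kN.
Tension rupture (net): A_n = (432 − 3×35)×6 = 1962 mm² (U = 1.0, A_e = A_n). φR_n = 0.75 × 400 × 1962 = 588.6 kN.
Governing: min(2237.7, 1001.2, 588.6) = 588.6 kN → net-section rupture.

588.6 kN (net-section rupture governs)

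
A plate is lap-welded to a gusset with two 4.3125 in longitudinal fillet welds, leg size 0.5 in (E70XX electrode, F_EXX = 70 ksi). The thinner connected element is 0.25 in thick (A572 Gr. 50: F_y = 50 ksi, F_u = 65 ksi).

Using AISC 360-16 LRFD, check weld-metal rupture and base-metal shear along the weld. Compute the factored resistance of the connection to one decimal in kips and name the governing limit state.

Weld metal: throat = 0.707×0.5 = 0.3535 in, L = 2×4.3125 = 8.625 in. φR_n = 0.75 × 0.6 × 70 × 0.3535 × 8.625 = 96.0 kips.
Base metal shear (0.25 in plate): yield φR_n = 1.0×0.6×50×0.25×8.625 = 64.7 kips; rupture φR_n = 0.75×0.6×65×0.25×8.625 = 63.1 kips; take 63.1 kips (rupture).
Governing: min(96.0, 63.1) = 63.1 kips → base-metal shear.

63.1 kips (base-metal shear governs)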